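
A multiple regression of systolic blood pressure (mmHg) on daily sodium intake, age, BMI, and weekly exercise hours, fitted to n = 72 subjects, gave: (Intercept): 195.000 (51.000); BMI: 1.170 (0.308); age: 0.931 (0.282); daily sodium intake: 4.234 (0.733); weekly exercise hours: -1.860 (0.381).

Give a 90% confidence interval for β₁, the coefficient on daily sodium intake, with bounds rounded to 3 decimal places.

Read off: b = 4.234, SE = 0.733 for daily sodium intake.
df = n − k − 1 = 72 − 4 − 1 = 67.
t* = t_{0.05, 67} = 1.667916.
Margin = t* × SE = 1.667916 × 0.733 = 1.22258.
CI: 4.234 ± 1.22258 → (3.011, 5.457).

(3.011, 5.457)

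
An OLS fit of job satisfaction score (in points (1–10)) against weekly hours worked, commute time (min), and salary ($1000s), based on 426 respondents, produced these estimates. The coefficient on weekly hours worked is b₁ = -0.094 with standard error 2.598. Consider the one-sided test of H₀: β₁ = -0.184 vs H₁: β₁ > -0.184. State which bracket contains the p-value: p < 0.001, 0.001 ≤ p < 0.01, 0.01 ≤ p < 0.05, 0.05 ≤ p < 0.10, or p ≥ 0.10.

t = (-0.094 − (-0.184)) / 2.598 = 0.035.
df = n − k − 1 = 426 − 3 − 1 = 422.
One-sided p = P(T_{422} > t) ≈ 0.4862.
So p ≥ 0.10.

p ≥ 0.10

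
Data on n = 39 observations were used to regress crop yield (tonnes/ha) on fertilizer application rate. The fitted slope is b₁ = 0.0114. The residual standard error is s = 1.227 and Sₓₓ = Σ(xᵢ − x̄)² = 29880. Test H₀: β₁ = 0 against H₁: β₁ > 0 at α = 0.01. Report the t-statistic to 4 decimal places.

t = 1.6060

SE(b₁) = s/√Sₓₓ = 1.227/√29880 = 0.0070983.
t = 0.0114 / 0.0070983 = 1.6060.
df = n − 2 = 37.
One-sided p ≈ 0.0584, which is ≥ 0.01, so fail to reject H₀.
The data do not give significant evidence that the true slope on fertilizer application rate is positive.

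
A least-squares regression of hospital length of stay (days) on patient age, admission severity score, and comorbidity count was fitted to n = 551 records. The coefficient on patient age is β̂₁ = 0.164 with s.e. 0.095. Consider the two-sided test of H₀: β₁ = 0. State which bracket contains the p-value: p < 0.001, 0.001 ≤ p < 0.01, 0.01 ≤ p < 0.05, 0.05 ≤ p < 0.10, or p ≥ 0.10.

t = 0.164 / 0.095 = 1.726.
df = n − k − 1 = 551 − 3 − 1 = 547.
Two-sided p = 2·P(T_{547} > |t|) ≈ 0.0849.
So 0.05 ≤ p < 0.10.

0.05 ≤ p < 0.10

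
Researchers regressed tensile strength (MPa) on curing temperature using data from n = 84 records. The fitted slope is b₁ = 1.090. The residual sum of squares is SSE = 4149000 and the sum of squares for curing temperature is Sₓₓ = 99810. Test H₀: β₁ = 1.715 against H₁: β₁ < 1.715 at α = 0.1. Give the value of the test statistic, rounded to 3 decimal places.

MSE = SSE/(n − 2) = 4149000/82 = 50597.6.
SE(b₁) = √(MSE/Sₓₓ) = √(50597.6/99810) = 0.711996.
t = (1.090 − 1.715) / 0.711996 = -0.878.
df = n − 2 = 82.
One-sided p ≈ 0.1913, which is ≥ 0.1, so fail to reject H₀.
The data do not give significant evidence that the true slope on curing temperature is below 1.715 MPa per unit.

t = -0.878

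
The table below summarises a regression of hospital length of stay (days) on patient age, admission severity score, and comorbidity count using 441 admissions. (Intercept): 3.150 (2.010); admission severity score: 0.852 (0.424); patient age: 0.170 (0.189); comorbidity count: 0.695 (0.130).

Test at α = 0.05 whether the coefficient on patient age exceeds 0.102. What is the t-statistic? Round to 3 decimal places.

t = 0.360

Read off: b = 0.170, SE = 0.189 for patient age.
H₀: β₁ = 0.102 vs H₁: β₁ > 0.102.
t = (0.170 − 0.102) / 0.189 = 0.360.
df = n − k − 1 = 441 − 3 − 1 = 437.
One-sided p ≈ 0.3596, which is ≥ 0.05, so fail to reject H₀.
The data do not give significant evidence that the true slope on patient age exceeds 0.102 days per unit, holding the other predictors fixed.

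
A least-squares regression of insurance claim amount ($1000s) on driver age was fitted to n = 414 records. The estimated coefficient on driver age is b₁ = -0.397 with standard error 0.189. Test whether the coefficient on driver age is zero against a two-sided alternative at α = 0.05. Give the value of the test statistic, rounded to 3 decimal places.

t = -2.101

H₀: β₁ = 0 vs H₁: β₁ ≠ 0.
t = (b₁ − β₁⁰)/SE = -0.397 / 0.189 = -2.101.
df = n − 2 = 414 − 2 = 412.
Two-sided p ≈ 0.0363, which is < 0.05, so reject H₀.
There is evidence that driver age is associated with insurance claim amount.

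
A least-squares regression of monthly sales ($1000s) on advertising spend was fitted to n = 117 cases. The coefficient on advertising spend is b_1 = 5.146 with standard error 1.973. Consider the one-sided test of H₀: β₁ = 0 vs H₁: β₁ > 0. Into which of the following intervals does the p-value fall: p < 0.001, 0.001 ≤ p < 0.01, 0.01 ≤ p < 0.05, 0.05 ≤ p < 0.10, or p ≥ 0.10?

0.001 ≤ p < 0.01

t = 5.146 / 1.973 = 2.608.
df = n − 2 = 117 − 2 = 115.
One-sided p = P(T_{115} > t) ≈ 0.0052.
So 0.001 ≤ p < 0.01.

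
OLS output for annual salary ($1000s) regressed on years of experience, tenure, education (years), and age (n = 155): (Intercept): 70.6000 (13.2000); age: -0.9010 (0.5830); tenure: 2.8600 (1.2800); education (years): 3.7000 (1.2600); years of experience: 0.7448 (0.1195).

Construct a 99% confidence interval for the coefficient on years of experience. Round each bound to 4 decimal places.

Read off: b = 0.7448, SE = 0.1195 for years of experience.
df = n − k − 1 = 155 − 4 − 1 = 150.
t* = t_{0.005, 150} = 2.609003.
Margin = t* × SE = 2.609003 × 0.1195 = 0.311776.
CI: 0.7448 ± 0.311776 → (0.4330, 1.0566).

(0.4330, 1.0566)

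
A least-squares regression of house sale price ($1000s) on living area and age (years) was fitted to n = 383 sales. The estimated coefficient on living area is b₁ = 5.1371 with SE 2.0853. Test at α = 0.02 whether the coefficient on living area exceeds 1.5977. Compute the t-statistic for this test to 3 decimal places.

H₀: β₁ = 1.5977 vs H₁: β₁ > 1.5977.
t = (b₁ − β₁⁰)/SE = (5.1371 − 1.5977) / 2.0853 = 1.697.
df = n − k − 1 = 383 − 2 − 1 = 380.
One-sided p ≈ 0.0452, which is ≥ 0.02, so fail to reject H₀.
The data do not give significant evidence that the true slope on living area exceeds 1.5977 $1000s per unit, holding the other predictors fixed.

t = 1.697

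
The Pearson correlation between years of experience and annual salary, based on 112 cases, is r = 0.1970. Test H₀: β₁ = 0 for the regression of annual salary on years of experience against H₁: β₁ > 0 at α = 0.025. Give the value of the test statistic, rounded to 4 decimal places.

t = r·√(n − 2)/√(1 − r²) = 0.1970·√110/√0.961191 = 2.1075.
df = n − 2 = 110.
One-sided p ≈ 0.0187, which is < 0.025, so reject H₀.
There is evidence of a linear association between years of experience and annual salary.

t = 2.1075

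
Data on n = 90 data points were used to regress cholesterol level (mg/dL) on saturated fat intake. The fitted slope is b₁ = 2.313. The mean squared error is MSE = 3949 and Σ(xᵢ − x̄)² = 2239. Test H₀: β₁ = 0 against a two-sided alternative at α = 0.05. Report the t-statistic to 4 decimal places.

t = 1.7416

SE(b₁) = √(MSE/Sₓₓ) = √(3949/2239) = 1.32806.
t = 2.313 / 1.32806 = 1.7416.
df = n − 2 = 88.
Two-sided p ≈ 0.0851, which is ≥ 0.05, so fail to reject H₀.
The data do not give significant evidence of an association between saturated fat intake and cholesterol level.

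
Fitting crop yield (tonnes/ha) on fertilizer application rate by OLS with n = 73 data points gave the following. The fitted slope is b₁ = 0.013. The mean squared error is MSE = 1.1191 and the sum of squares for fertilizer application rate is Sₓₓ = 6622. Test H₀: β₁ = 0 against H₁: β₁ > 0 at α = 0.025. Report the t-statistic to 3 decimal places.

t = 1.000

SE(b₁) = √(MSE/Sₓₓ) = √(1.1191/6622) = 0.0129999.
t = 0.013 / 0.0129999 = 1.000.
df = n − 2 = 71.
One-sided p ≈ 0.1604, which is ≥ 0.025, so fail to reject H₀.
The data do not give significant evidence that the true slope on fertilizer application rate is positive.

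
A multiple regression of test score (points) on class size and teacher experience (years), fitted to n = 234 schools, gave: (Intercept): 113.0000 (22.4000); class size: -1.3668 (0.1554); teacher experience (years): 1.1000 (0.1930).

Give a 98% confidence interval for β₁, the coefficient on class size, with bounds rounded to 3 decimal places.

(-1.731, -1.003)

Read off: b = -1.3668, SE = 0.1554 for class size.
df = n − k − 1 = 234 − 2 − 1 = 231.
t* = t_{0.01, 231} = 2.342599.
Margin = t* × SE = 2.342599 × 0.1554 = 0.36404.
CI: -1.3668 ± 0.36404 → (-1.731, -1.003).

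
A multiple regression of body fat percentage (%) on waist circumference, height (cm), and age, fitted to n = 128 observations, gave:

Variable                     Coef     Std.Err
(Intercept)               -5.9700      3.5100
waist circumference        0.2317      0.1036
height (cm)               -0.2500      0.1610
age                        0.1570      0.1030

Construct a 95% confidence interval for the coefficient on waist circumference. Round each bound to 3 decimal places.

(0.027, 0.437)

Read off: b = 0.2317, SE = 0.1036 for waist circumference.
df = n − k − 1 = 128 − 3 − 1 = 124.
t* = t_{0.025, 124} = 1.97928.
Margin = t* × SE = 1.97928 × 0.1036 = 0.20505.
CI: 0.2317 ± 0.20505 → (0.027, 0.437).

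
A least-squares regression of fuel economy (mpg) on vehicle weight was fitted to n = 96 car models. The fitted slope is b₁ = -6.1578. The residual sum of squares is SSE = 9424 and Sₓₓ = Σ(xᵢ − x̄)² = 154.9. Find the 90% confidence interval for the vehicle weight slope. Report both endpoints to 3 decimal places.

MSE = SSE/(n − 2) = 9424/94 = 100.255.
SE(b₁) = √(MSE/Sₓₓ) = √(100.255/154.9) = 0.804504.
df = n − 2 = 94.
t* = t_{0.05, 94} = 1.661226.
Margin = t* × SE = 1.661226 × 0.804504 = 1.33646.
CI: -6.1578 ± 1.33646 → (-7.494, -4.821).
With 90% confidence, each one-unit increase in vehicle weight is associated with a change of between -7.494 and -4.821 mpg in fuel economy.

(-7.494, -4.821)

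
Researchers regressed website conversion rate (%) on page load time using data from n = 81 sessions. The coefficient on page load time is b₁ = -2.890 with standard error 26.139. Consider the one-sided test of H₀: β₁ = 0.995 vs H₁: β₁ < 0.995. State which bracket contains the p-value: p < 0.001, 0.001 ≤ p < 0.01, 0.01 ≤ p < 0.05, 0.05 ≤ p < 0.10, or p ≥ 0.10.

t = (-2.890 − 0.995) / 26.139 = -0.149.
df = n − 2 = 81 − 2 = 79.
One-sided p = P(T_{79} < t) ≈ 0.4411.
So p ≥ 0.10.

p ≥ 0.10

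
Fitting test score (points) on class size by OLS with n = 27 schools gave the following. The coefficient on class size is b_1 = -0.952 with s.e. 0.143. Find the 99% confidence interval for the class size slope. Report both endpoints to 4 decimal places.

df = n − 2 = 27 − 2 = 25.
t* = t_{0.005, 25} = 2.787436.
Margin = t* × SE = 2.787436 × 0.143 = 0.398603.
CI: -0.952 ± 0.398603 → (-1.3506, -0.5534).
With 99% confidence, each one-unit increase in class size is associated with a change of between -1.3506 and -0.5534 points in test score.

(-1.3506, -0.5534)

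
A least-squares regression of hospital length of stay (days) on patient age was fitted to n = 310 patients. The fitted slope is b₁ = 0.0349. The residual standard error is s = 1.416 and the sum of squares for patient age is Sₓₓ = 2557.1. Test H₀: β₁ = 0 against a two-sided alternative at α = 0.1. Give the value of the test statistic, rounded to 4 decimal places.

SE(b₁) = s/√Sₓₓ = 1.416/√2557.1 = 0.028002.
t = 0.0349 / 0.028002 = 1.2463.
df = n − 2 = 308.
Two-sided p ≈ 0.2136, which is ≥ 0.1, so fail to reject H₀.
The data do not give significant evidence of an association between patient age and hospital length of stay.

t = 1.2463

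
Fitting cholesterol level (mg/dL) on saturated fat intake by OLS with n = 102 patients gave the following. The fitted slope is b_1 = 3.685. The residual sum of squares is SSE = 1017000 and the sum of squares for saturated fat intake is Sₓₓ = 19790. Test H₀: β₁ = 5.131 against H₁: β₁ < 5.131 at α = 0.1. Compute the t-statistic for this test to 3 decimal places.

t = -2.017

MSE = SSE/(n − 2) = 1017000/100 = 10170.
SE(b_1) = √(MSE/Sₓₓ) = √(10170/19790) = 0.716865.
t = (3.685 − 5.131) / 0.716865 = -2.017.
df = n − 2 = 100.
One-sided p ≈ 0.0232, which is < 0.1, so reject H₀.
There is evidence that the true slope on saturated fat intake is below 5.131 mg/dL per unit.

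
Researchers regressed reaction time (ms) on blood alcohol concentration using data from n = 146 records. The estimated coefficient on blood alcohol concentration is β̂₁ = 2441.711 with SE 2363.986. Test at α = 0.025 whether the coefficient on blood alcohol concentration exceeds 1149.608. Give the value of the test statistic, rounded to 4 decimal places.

t = 0.5466

H₀: β₁ = 1149.608 vs H₁: β₁ > 1149.608.
t = (β̂₁ − β₁⁰)/SE = (2441.711 − 1149.608) / 2363.986 = 0.5466.
df = n − 2 = 146 − 2 = 144.
One-sided p ≈ 0.2928, which is ≥ 0.025, so fail to reject H₀.
The data do not give significant evidence that the true slope on blood alcohol concentration exceeds 1149.608 ms per unit.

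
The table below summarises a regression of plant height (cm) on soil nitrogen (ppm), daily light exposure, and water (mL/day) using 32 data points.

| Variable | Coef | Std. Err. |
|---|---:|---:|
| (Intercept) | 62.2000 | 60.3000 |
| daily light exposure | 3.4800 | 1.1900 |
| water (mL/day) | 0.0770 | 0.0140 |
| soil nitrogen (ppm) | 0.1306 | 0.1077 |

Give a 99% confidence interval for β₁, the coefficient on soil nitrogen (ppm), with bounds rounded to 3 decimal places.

(-0.167, 0.428)

Read off: b = 0.1306, SE = 0.1077 for soil nitrogen (ppm).
df = n − k − 1 = 32 − 3 − 1 = 28.
t* = t_{0.005, 28} = 2.763262.
Margin = t* × SE = 2.763262 × 0.1077 = 0.29760.
CI: 0.1306 ± 0.29760 → (-0.167, 0.428).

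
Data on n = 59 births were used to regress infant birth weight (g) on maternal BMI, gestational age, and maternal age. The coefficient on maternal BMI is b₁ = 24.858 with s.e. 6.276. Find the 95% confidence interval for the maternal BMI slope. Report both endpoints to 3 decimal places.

df = n − k − 1 = 59 − 3 − 1 = 55.
t* = t_{0.025, 55} = 2.004045.
Margin = t* × SE = 2.004045 × 6.276 = 12.57739.
CI: 24.858 ± 12.57739 → (12.281, 37.435).
With 95% confidence, each one-unit increase in maternal BMI is associated with a change of between 12.281 and 37.435 g in infant birth weight, holding the other predictors fixed.

(12.281, 37.435)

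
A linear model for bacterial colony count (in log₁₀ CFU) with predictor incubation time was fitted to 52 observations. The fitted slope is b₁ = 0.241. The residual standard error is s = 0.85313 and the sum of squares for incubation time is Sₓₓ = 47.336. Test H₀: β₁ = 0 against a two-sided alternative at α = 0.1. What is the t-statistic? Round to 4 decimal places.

SE(b₁) = s/√Sₓₓ = 0.85313/√47.336 = 0.123999.
t = 0.241 / 0.123999 = 1.9436.
df = n − 2 = 50.
Two-sided p ≈ 0.0576, which is < 0.1, so reject H₀.
There is evidence that incubation time is associated with bacterial colony count.

t = 1.9436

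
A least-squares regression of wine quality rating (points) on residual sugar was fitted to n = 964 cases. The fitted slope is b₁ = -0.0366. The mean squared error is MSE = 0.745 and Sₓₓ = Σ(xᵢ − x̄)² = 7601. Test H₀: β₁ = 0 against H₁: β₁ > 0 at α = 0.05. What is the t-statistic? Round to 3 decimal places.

t = -3.697

SE(b₁) = √(MSE/Sₓₓ) = √(0.745/7601) = 0.00990017.
t = -0.0366 / 0.00990017 = -3.697.
df = n − 2 = 962.
One-sided p ≈ 0.9999, which is ≥ 0.05, so fail to reject H₀.
The data do not give significant evidence that the true slope on residual sugar is positive.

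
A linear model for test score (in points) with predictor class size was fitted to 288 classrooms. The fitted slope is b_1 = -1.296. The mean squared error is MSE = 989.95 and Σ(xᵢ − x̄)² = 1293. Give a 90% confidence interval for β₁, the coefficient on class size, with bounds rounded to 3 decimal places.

SE(b_1) = √(MSE/Sₓₓ) = √(989.95/1293) = 0.874999.
df = n − 2 = 286.
t* = t_{0.05, 286} = 1.650199.
Margin = t* × SE = 1.650199 × 0.874999 = 1.44392.
CI: -1.296 ± 1.44392 → (-2.740, 0.148).
With 90% confidence, each one-unit increase in class size is associated with a change of between -2.740 and 0.148 points in test score.

(-2.740, 0.148)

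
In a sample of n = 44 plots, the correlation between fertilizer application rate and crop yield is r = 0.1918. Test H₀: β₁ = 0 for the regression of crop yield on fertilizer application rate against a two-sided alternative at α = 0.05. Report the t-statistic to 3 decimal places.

t = r·√(n − 2)/√(1 − r²) = 0.1918·√42/√0.963213 = 1.267.
df = n − 2 = 42.
Two-sided p ≈ 0.2123, which is ≥ 0.05, so fail to reject H₀.
The data do not give significant evidence of a linear association between fertilizer application rate and crop yield.

t = 1.267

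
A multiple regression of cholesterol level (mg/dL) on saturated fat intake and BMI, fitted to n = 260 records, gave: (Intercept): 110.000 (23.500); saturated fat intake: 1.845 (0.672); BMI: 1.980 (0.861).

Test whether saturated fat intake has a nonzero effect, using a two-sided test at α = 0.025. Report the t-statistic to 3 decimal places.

t = 2.746

Read off: b = 1.845, SE = 0.672 for saturated fat intake.
H₀: β₁ = 0 vs H₁: β₁ ≠ 0.
t = 1.845 / 0.672 = 2.746.
df = n − k − 1 = 260 − 2 − 1 = 257.
Two-sided p ≈ 0.0065, which is < 0.025, so reject H₀.
There is evidence that saturated fat intake is associated with cholesterol level, holding the other predictors fixed.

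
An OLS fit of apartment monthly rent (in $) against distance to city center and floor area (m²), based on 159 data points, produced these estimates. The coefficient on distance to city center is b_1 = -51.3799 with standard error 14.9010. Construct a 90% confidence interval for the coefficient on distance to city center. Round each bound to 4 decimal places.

df = n − k − 1 = 159 − 2 − 1 = 156.
t* = t_{0.05, 156} = 1.65468.
Margin = t* × SE = 1.65468 × 14.9010 = 24.656387.
CI: -51.3799 ± 24.656387 → (-76.0363, -26.7235).
With 90% confidence, each one-unit increase in distance to city center is associated with a change of between -76.0363 and -26.7235 $ in apartment monthly rent, holding the other predictors fixed.

(-76.0363, -26.7235)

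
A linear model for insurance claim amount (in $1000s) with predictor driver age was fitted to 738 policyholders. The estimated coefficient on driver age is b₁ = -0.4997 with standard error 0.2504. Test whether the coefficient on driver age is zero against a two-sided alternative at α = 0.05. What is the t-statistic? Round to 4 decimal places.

H₀: β₁ = 0 vs H₁: β₁ ≠ 0.
t = (b₁ − β₁⁰)/SE = -0.4997 / 0.2504 = -1.9956.
df = n − 2 = 738 − 2 = 736.
Two-sided p ≈ 0.0463, which is < 0.05, so reject H₀.
There is evidence that driver age is associated with insurance claim amount.

t = -1.9956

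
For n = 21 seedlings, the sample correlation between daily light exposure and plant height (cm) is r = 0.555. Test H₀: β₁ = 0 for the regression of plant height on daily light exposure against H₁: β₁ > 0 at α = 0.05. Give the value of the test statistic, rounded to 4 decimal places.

t = 2.9082

t = r·√(n − 2)/√(1 − r²) = 0.555·√19/√0.691975 = 2.9082.
df = n − 2 = 19.
One-sided p ≈ 0.0045, which is < 0.05, so reject H₀.
There is evidence of a linear association between daily light exposure and plant height.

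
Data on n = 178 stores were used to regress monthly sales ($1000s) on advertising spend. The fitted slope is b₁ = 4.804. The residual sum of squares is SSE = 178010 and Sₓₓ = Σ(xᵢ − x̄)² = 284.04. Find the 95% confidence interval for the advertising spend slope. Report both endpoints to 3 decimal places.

MSE = SSE/(n − 2) = 178010/176 = 1011.42.
SE(b₁) = √(MSE/Sₓₓ) = √(1011.42/284.04) = 1.88702.
df = n − 2 = 176.
t* = t_{0.025, 176} = 1.973534.
Margin = t* × SE = 1.973534 × 1.88702 = 3.72410.
CI: 4.804 ± 3.72410 → (1.080, 8.528).
With 95% confidence, each one-unit increase in advertising spend is associated with a change of between 1.080 and 8.528 $1000s in monthly sales.

(1.080, 8.528)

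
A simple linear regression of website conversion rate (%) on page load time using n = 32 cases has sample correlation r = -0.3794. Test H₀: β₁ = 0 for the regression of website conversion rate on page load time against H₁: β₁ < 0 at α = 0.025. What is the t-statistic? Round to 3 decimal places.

t = r·√(n − 2)/√(1 − r²) = -0.3794·√30/√0.856056 = -2.246.
df = n − 2 = 30.
One-sided p ≈ 0.0161, which is < 0.025, so reject H₀.
There is evidence of a linear association between page load time and website conversion rate.

t = -2.246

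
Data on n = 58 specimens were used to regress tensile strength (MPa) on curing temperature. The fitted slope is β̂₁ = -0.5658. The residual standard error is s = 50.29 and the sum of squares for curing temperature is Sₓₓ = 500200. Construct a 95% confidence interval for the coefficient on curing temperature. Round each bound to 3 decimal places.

(-0.708, -0.423)

SE(β̂₁) = s/√Sₓₓ = 50.29/√500200 = 0.0711066.
df = n − 2 = 56.
t* = t_{0.025, 56} = 2.003241.
Margin = t* × SE = 2.003241 × 0.0711066 = 0.14244.
CI: -0.5658 ± 0.14244 → (-0.708, -0.423).
With 95% confidence, each one-unit increase in curing temperature is associated with a change of between -0.708 and -0.423 MPa in tensile strength.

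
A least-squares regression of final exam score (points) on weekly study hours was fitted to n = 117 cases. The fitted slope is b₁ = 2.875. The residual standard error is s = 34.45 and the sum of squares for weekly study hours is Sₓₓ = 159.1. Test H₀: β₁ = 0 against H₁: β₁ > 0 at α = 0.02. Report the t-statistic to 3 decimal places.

SE(b₁) = s/√Sₓₓ = 34.45/√159.1 = 2.7312.
t = 2.875 / 2.7312 = 1.053.
df = n − 2 = 115.
One-sided p ≈ 0.1474, which is ≥ 0.02, so fail to reject H₀.
The data do not give significant evidence that the true slope on weekly study hours is positive.

t = 1.053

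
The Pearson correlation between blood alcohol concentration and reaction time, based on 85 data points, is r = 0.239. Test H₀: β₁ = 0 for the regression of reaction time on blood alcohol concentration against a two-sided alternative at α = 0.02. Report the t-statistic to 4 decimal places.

t = 2.2424

t = r·√(n − 2)/√(1 − r²) = 0.239·√83/√0.942879 = 2.2424.
df = n − 2 = 83.
Two-sided p ≈ 0.0276, which is ≥ 0.02, so fail to reject H₀.
The data do not give significant evidence of a linear association between blood alcohol concentration and reaction time.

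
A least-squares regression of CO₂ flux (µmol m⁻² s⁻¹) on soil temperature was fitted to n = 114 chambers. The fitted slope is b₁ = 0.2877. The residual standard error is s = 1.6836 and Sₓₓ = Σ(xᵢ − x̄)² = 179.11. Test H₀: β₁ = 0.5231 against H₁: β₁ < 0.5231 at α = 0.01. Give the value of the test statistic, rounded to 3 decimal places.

t = -1.871

SE(b₁) = s/√Sₓₓ = 1.6836/√179.11 = 0.1258.
t = (0.2877 − 0.5231) / 0.1258 = -1.871.
df = n − 2 = 112.
One-sided p ≈ 0.0320, which is ≥ 0.01, so fail to reject H₀.
The data do not give significant evidence that the true slope on soil temperature is below 0.5231 µmol m⁻² s⁻¹ per unit.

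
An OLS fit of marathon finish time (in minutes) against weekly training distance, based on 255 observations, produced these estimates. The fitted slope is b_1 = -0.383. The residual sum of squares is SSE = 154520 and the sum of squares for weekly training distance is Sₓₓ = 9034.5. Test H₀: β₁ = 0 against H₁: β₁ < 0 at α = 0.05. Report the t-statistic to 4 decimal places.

t = -1.4731

MSE = SSE/(n − 2) = 154520/253 = 610.751.
SE(b_1) = √(MSE/Sₓₓ) = √(610.751/9034.5) = 0.260004.
t = -0.383 / 0.260004 = -1.4731.
df = n − 2 = 253.
One-sided p ≈ 0.0710, which is ≥ 0.05, so fail to reject H₀.
The data do not give significant evidence that the true slope on weekly training distance is negative.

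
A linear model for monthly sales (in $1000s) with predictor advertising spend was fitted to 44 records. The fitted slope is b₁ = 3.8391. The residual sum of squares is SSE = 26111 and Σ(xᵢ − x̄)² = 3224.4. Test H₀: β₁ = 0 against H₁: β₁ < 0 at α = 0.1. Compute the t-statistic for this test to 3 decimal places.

t = 8.743

MSE = SSE/(n − 2) = 26111/42 = 621.69.
SE(b₁) = √(MSE/Sₓₓ) = √(621.69/3224.4) = 0.439099.
t = 3.8391 / 0.439099 = 8.743.
df = n − 2 = 42.
One-sided p ≈ 1.0000, which is ≥ 0.1, so fail to reject H₀.
The data do not give significant evidence that the true slope on advertising spend is negative.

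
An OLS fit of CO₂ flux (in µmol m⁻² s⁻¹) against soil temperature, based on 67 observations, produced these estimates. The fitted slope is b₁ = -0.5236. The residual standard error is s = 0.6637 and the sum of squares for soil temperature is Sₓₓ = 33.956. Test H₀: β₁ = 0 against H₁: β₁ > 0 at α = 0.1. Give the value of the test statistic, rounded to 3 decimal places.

t = -4.597

SE(b₁) = s/√Sₓₓ = 0.6637/√33.956 = 0.113897.
t = -0.5236 / 0.113897 = -4.597.
df = n − 2 = 65.
One-sided p ≈ 1.0000, which is ≥ 0.1, so fail to reject H₀.
The data do not give significant evidence that the true slope on soil temperature is positive.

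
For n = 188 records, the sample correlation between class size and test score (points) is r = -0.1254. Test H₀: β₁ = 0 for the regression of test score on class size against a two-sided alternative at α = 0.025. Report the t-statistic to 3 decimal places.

t = r·√(n − 2)/√(1 − r²) = -0.1254·√186/√0.984275 = -1.724.
df = n − 2 = 186.
Two-sided p ≈ 0.0864, which is ≥ 0.025, so fail to reject H₀.
The data do not give significant evidence of a linear association between class size and test score.

t = -1.724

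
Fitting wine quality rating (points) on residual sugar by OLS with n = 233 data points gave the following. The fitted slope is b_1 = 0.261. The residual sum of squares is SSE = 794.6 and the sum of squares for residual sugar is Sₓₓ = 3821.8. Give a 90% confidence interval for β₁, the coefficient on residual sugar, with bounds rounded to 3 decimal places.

MSE = SSE/(n − 2) = 794.6/231 = 3.43983.
SE(b_1) = √(MSE/Sₓₓ) = √(3.43983/3821.8) = 0.0300009.
df = n − 2 = 231.
t* = t_{0.05, 231} = 1.651477.
Margin = t* × SE = 1.651477 × 0.0300009 = 0.04955.
CI: 0.261 ± 0.04955 → (0.211, 0.311).
With 90% confidence, each one-unit increase in residual sugar is associated with a change of between 0.211 and 0.311 points in wine quality rating.

(0.211, 0.311)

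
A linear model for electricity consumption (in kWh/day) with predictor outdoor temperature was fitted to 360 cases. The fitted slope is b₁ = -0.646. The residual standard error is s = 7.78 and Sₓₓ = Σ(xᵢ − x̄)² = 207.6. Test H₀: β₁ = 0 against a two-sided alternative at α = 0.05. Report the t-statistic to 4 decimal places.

t = -1.1964

SE(b₁) = s/√Sₓₓ = 7.78/√207.6 = 0.539965.
t = -0.646 / 0.539965 = -1.1964.
df = n − 2 = 358.
Two-sided p ≈ 0.2323, which is ≥ 0.05, so fail to reject H₀.
The data do not give significant evidence of an association between outdoor temperature and electricity consumption.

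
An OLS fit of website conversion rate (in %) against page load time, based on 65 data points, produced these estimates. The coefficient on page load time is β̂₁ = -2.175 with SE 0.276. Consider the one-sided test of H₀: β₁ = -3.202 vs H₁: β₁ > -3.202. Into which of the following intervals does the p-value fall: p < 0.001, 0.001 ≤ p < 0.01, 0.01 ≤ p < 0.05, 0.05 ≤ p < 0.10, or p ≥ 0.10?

t = (-2.175 − (-3.202)) / 0.276 = 3.721.
df = n − 2 = 65 − 2 = 63.
One-sided p = P(T_{63} > t) ≈ 0.0002.
So p < 0.001.

p < 0.001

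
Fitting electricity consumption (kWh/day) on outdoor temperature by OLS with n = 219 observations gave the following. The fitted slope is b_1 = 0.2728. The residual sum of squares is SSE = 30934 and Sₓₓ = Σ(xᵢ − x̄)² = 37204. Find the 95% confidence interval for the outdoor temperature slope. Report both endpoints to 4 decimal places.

MSE = SSE/(n − 2) = 30934/217 = 142.553.
SE(b_1) = √(MSE/Sₓₓ) = √(142.553/37204) = 0.0619004.
df = n − 2 = 217.
t* = t_{0.025, 217} = 1.970956.
Margin = t* × SE = 1.970956 × 0.0619004 = 0.122003.
CI: 0.2728 ± 0.122003 → (0.1508, 0.3948).
With 95% confidence, each one-unit increase in outdoor temperature is associated with a change of between 0.1508 and 0.3948 kWh/day in electricity consumption.

(0.1508, 0.3948)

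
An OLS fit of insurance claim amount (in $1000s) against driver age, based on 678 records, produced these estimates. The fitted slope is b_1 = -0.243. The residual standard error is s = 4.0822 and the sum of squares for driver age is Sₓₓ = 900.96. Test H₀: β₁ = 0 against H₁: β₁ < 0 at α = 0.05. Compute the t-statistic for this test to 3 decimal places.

t = -1.787

SE(b_1) = s/√Sₓₓ = 4.0822/√900.96 = 0.136001.
t = -0.243 / 0.136001 = -1.787.
df = n − 2 = 676.
One-sided p ≈ 0.0372, which is < 0.05, so reject H₀.
There is evidence that the true slope on driver age is negative.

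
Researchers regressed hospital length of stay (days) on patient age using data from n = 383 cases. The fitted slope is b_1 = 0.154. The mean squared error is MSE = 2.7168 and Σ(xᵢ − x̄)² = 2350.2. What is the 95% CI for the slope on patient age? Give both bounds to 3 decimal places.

SE(b_1) = √(MSE/Sₓₓ) = √(2.7168/2350.2) = 0.0339998.
df = n − 2 = 381.
t* = t_{0.025, 381} = 1.96621.
Margin = t* × SE = 1.96621 × 0.0339998 = 0.06685.
CI: 0.154 ± 0.06685 → (0.087, 0.221).
With 95% confidence, each one-unit increase in patient age is associated with a change of between 0.087 and 0.221 days in hospital length of stay.

(0.087, 0.221)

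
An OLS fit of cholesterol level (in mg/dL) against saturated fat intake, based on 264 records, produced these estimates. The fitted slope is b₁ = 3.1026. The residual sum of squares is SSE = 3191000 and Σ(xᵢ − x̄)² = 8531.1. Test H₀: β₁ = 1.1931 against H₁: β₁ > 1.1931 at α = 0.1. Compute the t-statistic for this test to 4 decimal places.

MSE = SSE/(n − 2) = 3191000/262 = 12179.4.
SE(b₁) = √(MSE/Sₓₓ) = √(12179.4/8531.1) = 1.19484.
t = (3.1026 − 1.1931) / 1.19484 = 1.5981.
df = n − 2 = 262.
One-sided p ≈ 0.0556, which is < 0.1, so reject H₀.
There is evidence that the true slope on saturated fat intake exceeds 1.1931 mg/dL per unit.

t = 1.5981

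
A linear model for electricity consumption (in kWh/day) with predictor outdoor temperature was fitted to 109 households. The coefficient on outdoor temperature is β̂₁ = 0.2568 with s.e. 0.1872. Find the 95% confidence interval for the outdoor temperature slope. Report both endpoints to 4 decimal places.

(-0.1143, 0.6279)

df = n − 2 = 109 − 2 = 107.
t* = t_{0.025, 107} = 1.982383.
Margin = t* × SE = 1.982383 × 0.1872 = 0.371102.
CI: 0.2568 ± 0.371102 → (-0.1143, 0.6279).
With 95% confidence, each one-unit increase in outdoor temperature is associated with a change of between -0.1143 and 0.6279 kWh/day in electricity consumption.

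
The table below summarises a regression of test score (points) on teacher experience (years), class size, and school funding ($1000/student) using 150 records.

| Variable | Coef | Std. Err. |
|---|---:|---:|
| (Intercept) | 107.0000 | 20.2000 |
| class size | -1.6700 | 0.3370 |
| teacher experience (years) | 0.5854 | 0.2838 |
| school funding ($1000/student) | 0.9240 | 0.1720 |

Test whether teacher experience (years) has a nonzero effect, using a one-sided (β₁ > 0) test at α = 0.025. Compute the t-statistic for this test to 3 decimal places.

Read off: b = 0.5854, SE = 0.2838 for teacher experience (years).
H₀: β₁ = 0 vs H₁: β₁ > 0.
t = 0.5854 / 0.2838 = 2.063.
df = n − k − 1 = 150 − 3 − 1 = 146.
One-sided p ≈ 0.0205, which is < 0.025, so reject H₀.
There is evidence that the true slope on teacher experience (years) is positive, holding the other predictors fixed.

t = 2.063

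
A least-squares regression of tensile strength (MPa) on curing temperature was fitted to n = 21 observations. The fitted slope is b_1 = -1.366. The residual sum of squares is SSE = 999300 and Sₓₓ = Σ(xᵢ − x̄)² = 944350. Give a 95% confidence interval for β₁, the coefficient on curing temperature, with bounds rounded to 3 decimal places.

MSE = SSE/(n − 2) = 999300/19 = 52594.7.
SE(b_1) = √(MSE/Sₓₓ) = √(52594.7/944350) = 0.235996.
df = n − 2 = 19.
t* = t_{0.025, 19} = 2.093024.
Margin = t* × SE = 2.093024 × 0.235996 = 0.49395.
CI: -1.366 ± 0.49395 → (-1.860, -0.872).
With 95% confidence, each one-unit increase in curing temperature is associated with a change of between -1.860 and -0.872 MPa in tensile strength.

(-1.860, -0.872)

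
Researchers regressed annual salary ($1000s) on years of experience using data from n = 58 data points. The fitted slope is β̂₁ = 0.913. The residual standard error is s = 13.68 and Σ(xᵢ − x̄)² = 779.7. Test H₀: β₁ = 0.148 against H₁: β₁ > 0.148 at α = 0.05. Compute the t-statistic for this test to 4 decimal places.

t = 1.5615

SE(β̂₁) = s/√Sₓₓ = 13.68/√779.7 = 0.489917.
t = (0.913 − 0.148) / 0.489917 = 1.5615.
df = n − 2 = 56.
One-sided p ≈ 0.0620, which is ≥ 0.05, so fail to reject H₀.
The data do not give significant evidence that the true slope on years of experience exceeds 0.148 $1000s per unit.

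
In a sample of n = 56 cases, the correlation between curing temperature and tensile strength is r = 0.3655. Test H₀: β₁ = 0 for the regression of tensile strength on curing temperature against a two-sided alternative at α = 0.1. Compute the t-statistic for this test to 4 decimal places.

t = 2.8855

t = r·√(n − 2)/√(1 − r²) = 0.3655·√54/√0.86641 = 2.8855.
df = n − 2 = 54.
Two-sided p ≈ 0.0056, which is < 0.1, so reject H₀.
There is evidence of a linear association between curing temperature and tensile strength.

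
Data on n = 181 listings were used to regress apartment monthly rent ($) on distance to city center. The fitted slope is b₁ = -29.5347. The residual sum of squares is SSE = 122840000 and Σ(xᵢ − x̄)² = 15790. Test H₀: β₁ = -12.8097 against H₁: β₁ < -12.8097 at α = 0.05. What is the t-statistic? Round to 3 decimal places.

t = -2.537

MSE = SSE/(n − 2) = 122840000/179 = 686257.
SE(b₁) = √(MSE/Sₓₓ) = √(686257/15790) = 6.59253.
t = (-29.5347 − (-12.8097)) / 6.59253 = -2.537.
df = n − 2 = 179.
One-sided p ≈ 0.0060, which is < 0.05, so reject H₀.
There is evidence that the true slope on distance to city center is below -12.8097 $ per unit.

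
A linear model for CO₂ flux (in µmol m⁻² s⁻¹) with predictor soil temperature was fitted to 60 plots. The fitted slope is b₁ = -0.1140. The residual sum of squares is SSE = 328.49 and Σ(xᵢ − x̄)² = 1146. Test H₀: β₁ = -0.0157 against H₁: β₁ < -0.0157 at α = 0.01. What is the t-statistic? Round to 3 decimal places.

t = -1.398

MSE = SSE/(n − 2) = 328.49/58 = 5.66362.
SE(b₁) = √(MSE/Sₓₓ) = √(5.66362/1146) = 0.0702999.
t = (-0.1140 − (-0.0157)) / 0.0702999 = -1.398.
df = n − 2 = 58.
One-sided p ≈ 0.0837, which is ≥ 0.01, so fail to reject H₀.
The data do not give significant evidence that the true slope on soil temperature is below -0.0157 µmol m⁻² s⁻¹ per unit.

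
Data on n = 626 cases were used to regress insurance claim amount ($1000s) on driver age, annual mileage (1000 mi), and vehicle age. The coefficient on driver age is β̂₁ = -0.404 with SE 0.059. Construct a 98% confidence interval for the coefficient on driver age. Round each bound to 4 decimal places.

df = n − k − 1 = 626 − 3 − 1 = 622.
t* = t_{0.01, 622} = 2.332358.
Margin = t* × SE = 2.332358 × 0.059 = 0.137609.
CI: -0.404 ± 0.137609 → (-0.5416, -0.2664).
With 98% confidence, each one-unit increase in driver age is associated with a change of between -0.5416 and -0.2664 $1000s in insurance claim amount, holding the other predictors fixed.

(-0.5416, -0.2664)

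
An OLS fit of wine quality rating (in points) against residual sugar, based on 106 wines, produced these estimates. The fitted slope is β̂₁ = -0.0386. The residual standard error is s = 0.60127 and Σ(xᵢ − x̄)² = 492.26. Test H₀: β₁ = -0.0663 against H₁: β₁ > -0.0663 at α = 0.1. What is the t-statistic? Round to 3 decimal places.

t = 1.022

SE(β̂₁) = s/√Sₓₓ = 0.60127/√492.26 = 0.0271002.
t = (-0.0386 − (-0.0663)) / 0.0271002 = 1.022.
df = n − 2 = 104.
One-sided p ≈ 0.1545, which is ≥ 0.1, so fail to reject H₀.
The data do not give significant evidence that the true slope on residual sugar exceeds -0.0663 points per unit.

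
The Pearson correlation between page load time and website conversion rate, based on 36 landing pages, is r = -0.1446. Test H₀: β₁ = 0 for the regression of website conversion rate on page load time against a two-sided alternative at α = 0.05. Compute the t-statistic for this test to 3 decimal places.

t = r·√(n − 2)/√(1 − r²) = -0.1446·√34/√0.979091 = -0.852.
df = n − 2 = 34.
Two-sided p ≈ 0.4001, which is ≥ 0.05, so fail to reject H₀.
The data do not give significant evidence of a linear association between page load time and website conversion rate.

t = -0.852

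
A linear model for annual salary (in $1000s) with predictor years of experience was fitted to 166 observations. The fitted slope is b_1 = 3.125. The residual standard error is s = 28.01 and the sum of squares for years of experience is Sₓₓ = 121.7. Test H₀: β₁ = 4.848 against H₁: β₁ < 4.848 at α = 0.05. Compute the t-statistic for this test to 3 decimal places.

SE(b_1) = s/√Sₓₓ = 28.01/√121.7 = 2.53903.
t = (3.125 − 4.848) / 2.53903 = -0.679.
df = n − 2 = 164.
One-sided p ≈ 0.2492, which is ≥ 0.05, so fail to reject H₀.
The data do not give significant evidence that the true slope on years of experience is below 4.848 $1000s per unit.

t = -0.679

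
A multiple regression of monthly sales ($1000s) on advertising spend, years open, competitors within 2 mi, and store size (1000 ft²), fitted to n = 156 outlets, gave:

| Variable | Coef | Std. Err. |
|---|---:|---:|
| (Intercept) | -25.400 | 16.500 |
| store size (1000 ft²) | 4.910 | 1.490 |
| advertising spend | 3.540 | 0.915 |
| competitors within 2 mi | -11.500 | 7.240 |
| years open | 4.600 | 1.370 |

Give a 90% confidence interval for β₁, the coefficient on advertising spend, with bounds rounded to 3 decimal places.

Read off: b = 3.540, SE = 0.915 for advertising spend.
df = n − k − 1 = 156 − 4 − 1 = 151.
t* = t_{0.05, 151} = 1.655007.
Margin = t* × SE = 1.655007 × 0.915 = 1.51433.
CI: 3.540 ± 1.51433 → (2.026, 5.054).

(2.026, 5.054)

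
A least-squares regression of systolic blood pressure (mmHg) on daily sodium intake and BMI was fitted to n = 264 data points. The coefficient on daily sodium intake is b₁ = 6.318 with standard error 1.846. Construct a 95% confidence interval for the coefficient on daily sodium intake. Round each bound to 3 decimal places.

df = n − k − 1 = 264 − 2 − 1 = 261.
t* = t_{0.025, 261} = 1.969095.
Margin = t* × SE = 1.969095 × 1.846 = 3.63495.
CI: 6.318 ± 3.63495 → (2.683, 9.953).
With 95% confidence, each one-unit increase in daily sodium intake is associated with a change of between 2.683 and 9.953 mmHg in systolic blood pressure, holding the other predictors fixed.

(2.683, 9.953)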